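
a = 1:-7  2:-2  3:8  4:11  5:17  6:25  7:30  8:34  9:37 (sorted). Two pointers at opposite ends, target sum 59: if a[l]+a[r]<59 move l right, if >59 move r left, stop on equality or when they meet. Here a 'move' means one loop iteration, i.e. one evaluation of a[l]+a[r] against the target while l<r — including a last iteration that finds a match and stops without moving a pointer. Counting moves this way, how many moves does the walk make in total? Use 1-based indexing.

l=1 r=9: -7+37=30 <59, l++
l=2 r=9: -2+37=35 <59, l++
l=3 r=9: 8+37=45 <59, l++
l=4 r=9: 11+37=48 <59, l++
l=5 r=9: 17+37=54 <59, l++
l=6 r=9: 25+37=62 >59, r--
l=6 r=8: 25+34=59, found

7 moves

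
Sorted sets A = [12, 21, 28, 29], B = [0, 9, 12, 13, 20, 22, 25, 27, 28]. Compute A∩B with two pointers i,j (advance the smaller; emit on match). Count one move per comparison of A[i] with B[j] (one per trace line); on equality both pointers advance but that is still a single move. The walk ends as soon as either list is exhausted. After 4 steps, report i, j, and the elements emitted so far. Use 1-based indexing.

i=1 j=1: 12>0, j++
i=1 j=2: 12>9, j++
i=1 j=3: 12==12 emit, i++,j++
i=2 j=4: 21>13, j++

i=2, j=5, emitted=[12]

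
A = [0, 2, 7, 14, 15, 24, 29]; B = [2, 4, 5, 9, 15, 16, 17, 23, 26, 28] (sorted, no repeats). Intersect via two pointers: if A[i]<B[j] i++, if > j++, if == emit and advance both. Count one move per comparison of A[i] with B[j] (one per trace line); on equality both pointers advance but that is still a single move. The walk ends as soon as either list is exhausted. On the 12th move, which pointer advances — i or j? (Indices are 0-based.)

i

[i=0,j=0] 0<2 → i++
[i=1,j=0] 2==2 emit → i++,j++
[i=2,j=1] 7>4 → j++
[i=2,j=2] 7>5 → j++
[i=2,j=3] 7<9 → i++
[i=3,j=3] 14>9 → j++
[i=3,j=4] 14<15 → i++
[i=4,j=4] 15==15 emit → i++,j++
[i=5,j=5] 24>16 → j++
[i=5,j=6] 24>17 → j++
[i=5,j=7] 24>23 → j++
[i=5,j=8] 24<26 → i++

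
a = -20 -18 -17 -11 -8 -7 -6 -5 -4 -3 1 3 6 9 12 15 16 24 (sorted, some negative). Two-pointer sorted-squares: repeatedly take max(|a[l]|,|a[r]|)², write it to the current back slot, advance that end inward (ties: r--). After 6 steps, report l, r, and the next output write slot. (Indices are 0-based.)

l=0 r=17: |-20|<=|24| out[17]=576, r--
l=0 r=16: |-20|>|16| out[16]=400, l++
l=1 r=16: |-18|>|16| out[15]=324, l++
l=2 r=16: |-17|>|16| out[14]=289, l++
l=3 r=16: |-11|<=|16| out[13]=256, r--
l=3 r=15: |-11|<=|15| out[12]=225, r--

l=3, r=14, next write slot=11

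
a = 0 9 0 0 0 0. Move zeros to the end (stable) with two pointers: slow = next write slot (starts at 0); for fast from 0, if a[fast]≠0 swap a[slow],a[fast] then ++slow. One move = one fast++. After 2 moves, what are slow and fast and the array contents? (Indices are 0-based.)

(s=0,f=0) a[fast]=0 → fast++
(s=0,f=1) a[fast]=9≠0 swap→a[0]=9 → slow++,fast++

slow=1, fast=2, a=[9, 0, 0, 0, 0, 0]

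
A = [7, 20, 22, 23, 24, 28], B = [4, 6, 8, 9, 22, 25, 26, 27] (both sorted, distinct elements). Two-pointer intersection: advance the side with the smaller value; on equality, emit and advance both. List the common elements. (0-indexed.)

[i=0,j=0] 7>4 → j++
[i=0,j=1] 7>6 → j++
[i=0,j=2] 7<8 → i++
[i=1,j=2] 20>8 → j++
[i=1,j=3] 20>9 → j++
[i=1,j=4] 20<22 → i++
[i=2,j=4] 22==22 emit → i++,j++
[i=3,j=5] 23<25 → i++
[i=4,j=5] 24<25 → i++
[i=5,j=5] 28>25 → j++
[i=5,j=6] 28>26 → j++
[i=5,j=7] 28>27 → j++

intersection = [22]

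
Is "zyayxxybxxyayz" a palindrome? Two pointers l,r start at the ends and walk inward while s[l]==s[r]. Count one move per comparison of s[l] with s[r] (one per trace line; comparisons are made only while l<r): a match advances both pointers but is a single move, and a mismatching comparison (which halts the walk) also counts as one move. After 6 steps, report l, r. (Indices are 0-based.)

[0,13] 'z'=='z' → l++,r--
[1,12] 'y'=='y' → l++,r--
[2,11] 'a'=='a' → l++,r--
[3,10] 'y'=='y' → l++,r--
[4,9] 'x'=='x' → l++,r--
[5,8] 'x'=='x' → l++,r--

l=6, r=7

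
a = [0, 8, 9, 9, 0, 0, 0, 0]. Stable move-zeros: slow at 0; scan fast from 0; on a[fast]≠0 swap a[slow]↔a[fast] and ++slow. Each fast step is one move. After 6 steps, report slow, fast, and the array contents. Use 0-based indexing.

slow=3, fast=6, a=[8, 9, 9, 0, 0, 0, 0, 0]

(s=0,f=0) a[fast]=0 → fast++
(s=0,f=1) a[fast]=8≠0 swap→a[0]=8 → slow++,fast++
(s=1,f=2) a[fast]=9≠0 swap→a[1]=9 → slow++,fast++
(s=2,f=3) a[fast]=9≠0 swap→a[2]=9 → slow++,fast++
(s=3,f=4) a[fast]=0 → fast++
(s=3,f=5) a[fast]=0 → fast++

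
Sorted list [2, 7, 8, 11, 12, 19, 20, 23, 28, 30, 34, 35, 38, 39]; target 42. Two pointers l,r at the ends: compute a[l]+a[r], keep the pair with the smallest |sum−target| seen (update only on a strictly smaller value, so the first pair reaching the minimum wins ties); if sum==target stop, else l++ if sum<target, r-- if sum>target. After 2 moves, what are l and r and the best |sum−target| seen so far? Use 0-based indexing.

l=1, r=12, best |Δ|=1

[0,13] 2+39=41 d=1 * → l++
[1,13] 7+39=46 d=4 → r--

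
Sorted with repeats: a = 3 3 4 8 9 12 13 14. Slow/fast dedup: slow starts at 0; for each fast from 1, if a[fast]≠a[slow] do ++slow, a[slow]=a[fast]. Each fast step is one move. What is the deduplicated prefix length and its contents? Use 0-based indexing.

slow=0 fast=1: a[fast]=3=a[slow] dup, fast++
slow=0 fast=2: a[fast]=4≠a[slow]=3 write a[1]=4, slow++,fast++
slow=1 fast=3: a[fast]=8≠a[slow]=4 write a[2]=8, slow++,fast++
slow=2 fast=4: a[fast]=9≠a[slow]=8 write a[3]=9, slow++,fast++
slow=3 fast=5: a[fast]=12≠a[slow]=9 write a[4]=12, slow++,fast++
slow=4 fast=6: a[fast]=13≠a[slow]=12 write a[5]=13, slow++,fast++
slow=5 fast=7: a[fast]=14≠a[slow]=13 write a[6]=14, slow++,fast++

length 7; prefix = [3, 4, 8, 9, 12, 13, 14]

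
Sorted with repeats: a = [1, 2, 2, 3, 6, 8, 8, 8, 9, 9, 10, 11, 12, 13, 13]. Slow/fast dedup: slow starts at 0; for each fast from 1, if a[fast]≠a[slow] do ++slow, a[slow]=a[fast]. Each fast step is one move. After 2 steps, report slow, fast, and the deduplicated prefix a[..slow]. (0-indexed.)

(s=0,f=1) a[fast]=2≠a[slow]=1 write a[1]=2 → slow++,fast++
(s=1,f=2) a[fast]=2=a[slow] dup → fast++

slow=1, fast=3, prefix=[1, 2]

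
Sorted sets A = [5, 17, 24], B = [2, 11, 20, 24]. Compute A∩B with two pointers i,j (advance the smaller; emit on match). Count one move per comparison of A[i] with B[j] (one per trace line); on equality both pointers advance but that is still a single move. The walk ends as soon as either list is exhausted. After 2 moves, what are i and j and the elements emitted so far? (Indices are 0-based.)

[i=0,j=0] 5>2 → j++
[i=0,j=1] 5<11 → i++

i=1, j=1, emitted=[]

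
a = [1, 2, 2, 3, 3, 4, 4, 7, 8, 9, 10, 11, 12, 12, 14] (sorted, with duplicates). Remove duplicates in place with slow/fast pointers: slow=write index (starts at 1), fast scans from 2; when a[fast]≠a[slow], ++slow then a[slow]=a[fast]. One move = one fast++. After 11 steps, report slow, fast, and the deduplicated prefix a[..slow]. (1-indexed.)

(s=1,f=2) a[fast]=2≠a[slow]=1 write a[2]=2 → slow++,fast++
(s=2,f=3) a[fast]=2=a[slow] dup → fast++
(s=2,f=4) a[fast]=3≠a[slow]=2 write a[3]=3 → slow++,fast++
(s=3,f=5) a[fast]=3=a[slow] dup → fast++
(s=3,f=6) a[fast]=4≠a[slow]=3 write a[4]=4 → slow++,fast++
(s=4,f=7) a[fast]=4=a[slow] dup → fast++
(s=4,f=8) a[fast]=7≠a[slow]=4 write a[5]=7 → slow++,fast++
(s=5,f=9) a[fast]=8≠a[slow]=7 write a[6]=8 → slow++,fast++
(s=6,f=10) a[fast]=9≠a[slow]=8 write a[7]=9 → slow++,fast++
(s=7,f=11) a[fast]=10≠a[slow]=9 write a[8]=10 → slow++,fast++
(s=8,f=12) a[fast]=11≠a[slow]=10 write a[9]=11 → slow++,fast++

slow=9, fast=13, prefix=[1, 2, 3, 4, 7, 8, 9, 10, 11]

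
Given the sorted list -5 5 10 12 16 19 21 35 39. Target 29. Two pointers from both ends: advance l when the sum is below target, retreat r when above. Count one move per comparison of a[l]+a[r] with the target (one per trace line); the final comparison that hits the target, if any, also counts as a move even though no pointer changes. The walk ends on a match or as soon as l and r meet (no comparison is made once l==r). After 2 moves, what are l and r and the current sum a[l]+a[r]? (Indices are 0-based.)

l=0, r=6, sum=16

[0,8] -5+39=34 >29 → r--
[0,7] -5+35=30 >29 → r--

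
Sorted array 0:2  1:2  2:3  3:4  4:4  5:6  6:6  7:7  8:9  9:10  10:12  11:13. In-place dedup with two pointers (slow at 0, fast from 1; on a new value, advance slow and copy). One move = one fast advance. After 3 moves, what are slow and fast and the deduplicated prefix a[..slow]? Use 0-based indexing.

(s=0,f=1) a[fast]=2=a[slow] dup → fast++
(s=0,f=2) a[fast]=3≠a[slow]=2 write a[1]=3 → slow++,fast++
(s=1,f=3) a[fast]=4≠a[slow]=3 write a[2]=4 → slow++,fast++

slow=2, fast=4, prefix=[2, 3, 4]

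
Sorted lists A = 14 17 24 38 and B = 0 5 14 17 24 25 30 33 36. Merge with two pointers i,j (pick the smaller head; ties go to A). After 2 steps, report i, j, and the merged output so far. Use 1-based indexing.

i=1 j=1: A[i]=14>B[j]=0 take 0, j++
i=1 j=2: A[i]=14>B[j]=5 take 5, j++

i=1, j=3, merged so far=[0, 5]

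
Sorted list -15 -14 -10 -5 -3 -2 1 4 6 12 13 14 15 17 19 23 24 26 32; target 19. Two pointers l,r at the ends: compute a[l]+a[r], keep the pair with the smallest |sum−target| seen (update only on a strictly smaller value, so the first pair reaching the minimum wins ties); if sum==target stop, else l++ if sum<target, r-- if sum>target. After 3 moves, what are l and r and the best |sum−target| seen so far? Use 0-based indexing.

l=2, r=17, best |Δ|=1

l=0 r=18: -15+32=17 d=2 *, l++
l=1 r=18: -14+32=18 d=1 *, l++
l=2 r=18: -10+32=22 d=3, r--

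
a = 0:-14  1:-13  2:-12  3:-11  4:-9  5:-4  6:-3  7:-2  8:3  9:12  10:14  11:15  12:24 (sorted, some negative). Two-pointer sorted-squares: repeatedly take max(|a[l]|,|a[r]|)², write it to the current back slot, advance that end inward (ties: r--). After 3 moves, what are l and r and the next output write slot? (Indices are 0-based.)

[0,12] |-14|<=|24| out[12]=576 → r--
[0,11] |-14|<=|15| out[11]=225 → r--
[0,10] |-14|<=|14| out[10]=196 → r--

l=0, r=9, next write slot=9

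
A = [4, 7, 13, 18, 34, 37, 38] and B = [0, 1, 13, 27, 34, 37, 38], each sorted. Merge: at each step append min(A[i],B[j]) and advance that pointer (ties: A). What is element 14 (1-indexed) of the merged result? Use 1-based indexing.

merged[14] = 38

i=1 j=1: A[i]=4>B[j]=0 take 0, j++
i=1 j=2: A[i]=4>B[j]=1 take 1, j++
i=1 j=3: A[i]=4<=B[j]=13 take 4, i++
i=2 j=3: A[i]=7<=B[j]=13 take 7, i++
i=3 j=3: A[i]=13<=B[j]=13 take 13, i++
i=4 j=3: A[i]=18>B[j]=13 take 13, j++
i=4 j=4: A[i]=18<=B[j]=27 take 18, i++
i=5 j=4: A[i]=34>B[j]=27 take 27, j++
i=5 j=5: A[i]=34<=B[j]=34 take 34, i++
i=6 j=5: A[i]=37>B[j]=34 take 34, j++
i=6 j=6: A[i]=37<=B[j]=37 take 37, i++
i=7 j=6: A[i]=38>B[j]=37 take 37, j++
i=7 j=7: A[i]=38<=B[j]=38 take 38, i++
i=8 j=7: A done, take B[j]=38, j++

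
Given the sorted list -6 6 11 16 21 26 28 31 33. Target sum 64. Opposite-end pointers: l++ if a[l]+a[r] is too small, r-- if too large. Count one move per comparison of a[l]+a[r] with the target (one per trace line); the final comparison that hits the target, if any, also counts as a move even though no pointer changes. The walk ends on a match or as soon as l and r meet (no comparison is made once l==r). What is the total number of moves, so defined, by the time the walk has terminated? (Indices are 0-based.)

[0,8] -6+33=27 <64 → l++
[1,8] 6+33=39 <64 → l++
[2,8] 11+33=44 <64 → l++
[3,8] 16+33=49 <64 → l++
[4,8] 21+33=54 <64 → l++
[5,8] 26+33=59 <64 → l++
[6,8] 28+33=61 <64 → l++
[7,8] 31+33=64 → found

8 moves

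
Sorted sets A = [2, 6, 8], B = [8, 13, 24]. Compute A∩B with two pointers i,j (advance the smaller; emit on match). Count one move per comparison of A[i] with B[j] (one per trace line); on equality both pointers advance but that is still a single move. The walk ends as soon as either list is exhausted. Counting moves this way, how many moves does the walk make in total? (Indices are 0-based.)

3 moves

i=0 j=0: 2<8, i++
i=1 j=0: 6<8, i++
i=2 j=0: 8==8 emit, i++,j++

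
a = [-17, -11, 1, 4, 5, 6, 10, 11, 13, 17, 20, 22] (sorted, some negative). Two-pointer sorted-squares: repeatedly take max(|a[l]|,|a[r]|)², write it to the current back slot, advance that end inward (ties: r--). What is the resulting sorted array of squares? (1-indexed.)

[1, 16, 25, 36, 100, 121, 121, 169, 289, 289, 400, 484]

l=1 r=12: |-17|<=|22| out[12]=484, r--
l=1 r=11: |-17|<=|20| out[11]=400, r--
l=1 r=10: |-17|<=|17| out[10]=289, r--
l=1 r=9: |-17|>|13| out[9]=289, l++
l=2 r=9: |-11|<=|13| out[8]=169, r--
l=2 r=8: |-11|<=|11| out[7]=121, r--
l=2 r=7: |-11|>|10| out[6]=121, l++
l=3 r=7: |1|<=|10| out[5]=100, r--
l=3 r=6: |1|<=|6| out[4]=36, r--
l=3 r=5: |1|<=|5| out[3]=25, r--
l=3 r=4: |1|<=|4| out[2]=16, r--
l=3 r=3: |1|<=|1| out[1]=1, r--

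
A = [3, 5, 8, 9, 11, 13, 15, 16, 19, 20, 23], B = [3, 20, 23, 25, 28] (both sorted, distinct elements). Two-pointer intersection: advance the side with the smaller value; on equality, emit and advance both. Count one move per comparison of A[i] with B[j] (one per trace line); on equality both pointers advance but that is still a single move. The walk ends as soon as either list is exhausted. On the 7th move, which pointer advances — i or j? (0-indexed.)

i

[i=0,j=0] 3==3 emit → i++,j++
[i=1,j=1] 5<20 → i++
[i=2,j=1] 8<20 → i++
[i=3,j=1] 9<20 → i++
[i=4,j=1] 11<20 → i++
[i=5,j=1] 13<20 → i++
[i=6,j=1] 15<20 → i++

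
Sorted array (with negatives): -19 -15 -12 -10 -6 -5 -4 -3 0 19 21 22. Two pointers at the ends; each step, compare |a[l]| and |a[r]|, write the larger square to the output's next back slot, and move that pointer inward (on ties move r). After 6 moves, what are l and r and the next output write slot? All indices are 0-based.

l=0 r=11: |-19|<=|22| out[11]=484, r--
l=0 r=10: |-19|<=|21| out[10]=441, r--
l=0 r=9: |-19|<=|19| out[9]=361, r--
l=0 r=8: |-19|>|0| out[8]=361, l++
l=1 r=8: |-15|>|0| out[7]=225, l++
l=2 r=8: |-12|>|0| out[6]=144, l++

l=3, r=8, next write slot=5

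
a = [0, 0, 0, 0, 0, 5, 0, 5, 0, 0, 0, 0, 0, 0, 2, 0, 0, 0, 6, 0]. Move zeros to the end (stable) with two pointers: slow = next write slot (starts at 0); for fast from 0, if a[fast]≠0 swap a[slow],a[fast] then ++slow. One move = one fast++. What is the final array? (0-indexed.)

slow=0 fast=0: a[fast]=0, fast++
slow=0 fast=1: a[fast]=0, fast++
slow=0 fast=2: a[fast]=0, fast++
slow=0 fast=3: a[fast]=0, fast++
slow=0 fast=4: a[fast]=0, fast++
slow=0 fast=5: a[fast]=5≠0 swap→a[0]=5, slow++,fast++
slow=1 fast=6: a[fast]=0, fast++
slow=1 fast=7: a[fast]=5≠0 swap→a[1]=5, slow++,fast++
slow=2 fast=8: a[fast]=0, fast++
slow=2 fast=9: a[fast]=0, fast++
slow=2 fast=10: a[fast]=0, fast++
slow=2 fast=11: a[fast]=0, fast++
slow=2 fast=12: a[fast]=0, fast++
slow=2 fast=13: a[fast]=0, fast++
slow=2 fast=14: a[fast]=2≠0 swap→a[2]=2, slow++,fast++
slow=3 fast=15: a[fast]=0, fast++
slow=3 fast=16: a[fast]=0, fast++
slow=3 fast=17: a[fast]=0, fast++
slow=3 fast=18: a[fast]=6≠0 swap→a[3]=6, slow++,fast++
slow=4 fast=19: a[fast]=0, fast++

[5, 5, 2, 6, 0, 0, 0, 0, 0, 0, 0, 0, 0, 0, 0, 0, 0, 0, 0, 0]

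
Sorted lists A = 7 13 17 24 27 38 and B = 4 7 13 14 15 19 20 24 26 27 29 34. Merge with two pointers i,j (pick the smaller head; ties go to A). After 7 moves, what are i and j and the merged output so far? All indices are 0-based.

i=2, j=5, merged so far=[4, 7, 7, 13, 13, 14, 15]

[i=0,j=0] A[i]=7>B[j]=4 take 4 → j++
[i=0,j=1] A[i]=7<=B[j]=7 take 7 → i++
[i=1,j=1] A[i]=13>B[j]=7 take 7 → j++
[i=1,j=2] A[i]=13<=B[j]=13 take 13 → i++
[i=2,j=2] A[i]=17>B[j]=13 take 13 → j++
[i=2,j=3] A[i]=17>B[j]=14 take 14 → j++
[i=2,j=4] A[i]=17>B[j]=15 take 15 → j++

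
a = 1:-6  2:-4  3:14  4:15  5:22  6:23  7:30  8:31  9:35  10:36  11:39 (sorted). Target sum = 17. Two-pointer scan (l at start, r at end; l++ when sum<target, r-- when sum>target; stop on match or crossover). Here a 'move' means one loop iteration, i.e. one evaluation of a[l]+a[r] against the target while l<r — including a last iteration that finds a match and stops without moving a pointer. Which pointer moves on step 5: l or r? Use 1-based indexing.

r

[1,11] -6+39=33 >17 → r--
[1,10] -6+36=30 >17 → r--
[1,9] -6+35=29 >17 → r--
[1,8] -6+31=25 >17 → r--
[1,7] -6+30=24 >17 → r--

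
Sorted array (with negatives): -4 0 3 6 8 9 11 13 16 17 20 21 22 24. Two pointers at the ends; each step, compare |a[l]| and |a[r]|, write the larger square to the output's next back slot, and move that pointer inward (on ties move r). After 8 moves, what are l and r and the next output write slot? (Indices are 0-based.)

[0,13] |-4|<=|24| out[13]=576 → r--
[0,12] |-4|<=|22| out[12]=484 → r--
[0,11] |-4|<=|21| out[11]=441 → r--
[0,10] |-4|<=|20| out[10]=400 → r--
[0,9] |-4|<=|17| out[9]=289 → r--
[0,8] |-4|<=|16| out[8]=256 → r--
[0,7] |-4|<=|13| out[7]=169 → r--
[0,6] |-4|<=|11| out[6]=121 → r--

l=0, r=5, next write slot=5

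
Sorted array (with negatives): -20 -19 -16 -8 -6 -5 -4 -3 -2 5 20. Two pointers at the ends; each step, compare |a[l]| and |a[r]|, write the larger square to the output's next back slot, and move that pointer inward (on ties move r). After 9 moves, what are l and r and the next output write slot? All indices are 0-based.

[0,10] |-20|<=|20| out[10]=400 → r--
[0,9] |-20|>|5| out[9]=400 → l++
[1,9] |-19|>|5| out[8]=361 → l++
[2,9] |-16|>|5| out[7]=256 → l++
[3,9] |-8|>|5| out[6]=64 → l++
[4,9] |-6|>|5| out[5]=36 → l++
[5,9] |-5|<=|5| out[4]=25 → r--
[5,8] |-5|>|-2| out[3]=25 → l++
[6,8] |-4|>|-2| out[2]=16 → l++

l=7, r=8, next write slot=1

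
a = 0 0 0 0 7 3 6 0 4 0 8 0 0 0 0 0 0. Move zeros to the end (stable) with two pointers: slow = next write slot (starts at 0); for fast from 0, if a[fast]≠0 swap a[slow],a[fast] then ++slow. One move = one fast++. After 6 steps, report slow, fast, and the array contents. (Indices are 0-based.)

slow=0 fast=0: a[fast]=0, fast++
slow=0 fast=1: a[fast]=0, fast++
slow=0 fast=2: a[fast]=0, fast++
slow=0 fast=3: a[fast]=0, fast++
slow=0 fast=4: a[fast]=7≠0 swap→a[0]=7, slow++,fast++
slow=1 fast=5: a[fast]=3≠0 swap→a[1]=3, slow++,fast++

slow=2, fast=6, a=[7, 3, 0, 0, 0, 0, 6, 0, 4, 0, 8, 0, 0, 0, 0, 0, 0]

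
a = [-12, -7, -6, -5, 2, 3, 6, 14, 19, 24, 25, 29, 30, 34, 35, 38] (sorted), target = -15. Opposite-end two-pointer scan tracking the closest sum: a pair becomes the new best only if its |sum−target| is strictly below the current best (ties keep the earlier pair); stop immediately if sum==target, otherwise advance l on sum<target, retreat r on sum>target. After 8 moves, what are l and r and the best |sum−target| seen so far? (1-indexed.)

l=1 r=16: -12+38=26 d=41 *, r--
l=1 r=15: -12+35=23 d=38 *, r--
l=1 r=14: -12+34=22 d=37 *, r--
l=1 r=13: -12+30=18 d=33 *, r--
l=1 r=12: -12+29=17 d=32 *, r--
l=1 r=11: -12+25=13 d=28 *, r--
l=1 r=10: -12+24=12 d=27 *, r--
l=1 r=9: -12+19=7 d=22 *, r--

l=1, r=8, best |Δ|=22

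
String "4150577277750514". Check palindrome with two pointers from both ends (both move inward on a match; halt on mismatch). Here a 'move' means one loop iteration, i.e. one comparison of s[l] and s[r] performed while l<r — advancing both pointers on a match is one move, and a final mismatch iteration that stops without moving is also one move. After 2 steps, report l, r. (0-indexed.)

l=2, r=13

[0,15] '4'=='4' → l++,r--
[1,14] '1'=='1' → l++,r--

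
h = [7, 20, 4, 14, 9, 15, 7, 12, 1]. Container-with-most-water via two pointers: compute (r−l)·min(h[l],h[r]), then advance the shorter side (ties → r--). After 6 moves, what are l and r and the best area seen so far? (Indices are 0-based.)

[0,8] min(7,1)*8=8 best=8 * → r--
[0,7] min(7,12)*7=49 best=49 * → l++
[1,7] min(20,12)*6=72 best=72 * → r--
[1,6] min(20,7)*5=35 best=72 → r--
[1,5] min(20,15)*4=60 best=72 → r--
[1,4] min(20,9)*3=27 best=72 → r--

l=1, r=3, best area=72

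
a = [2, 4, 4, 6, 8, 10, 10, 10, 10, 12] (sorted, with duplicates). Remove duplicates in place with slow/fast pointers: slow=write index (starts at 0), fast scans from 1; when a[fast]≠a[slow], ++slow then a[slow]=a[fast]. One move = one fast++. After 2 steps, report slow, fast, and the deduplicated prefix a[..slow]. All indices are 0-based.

slow=0 fast=1: a[fast]=4≠a[slow]=2 write a[1]=4, slow++,fast++
slow=1 fast=2: a[fast]=4=a[slow] dup, fast++

slow=1, fast=3, prefix=[2, 4]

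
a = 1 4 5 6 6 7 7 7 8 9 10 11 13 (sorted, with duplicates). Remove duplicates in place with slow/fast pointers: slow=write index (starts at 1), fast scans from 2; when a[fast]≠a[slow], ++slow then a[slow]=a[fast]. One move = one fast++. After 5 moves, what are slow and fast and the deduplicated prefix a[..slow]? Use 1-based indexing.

slow=5, fast=7, prefix=[1, 4, 5, 6, 7]

(s=1,f=2) a[fast]=4≠a[slow]=1 write a[2]=4 → slow++,fast++
(s=2,f=3) a[fast]=5≠a[slow]=4 write a[3]=5 → slow++,fast++
(s=3,f=4) a[fast]=6≠a[slow]=5 write a[4]=6 → slow++,fast++
(s=4,f=5) a[fast]=6=a[slow] dup → fast++
(s=4,f=6) a[fast]=7≠a[slow]=6 write a[5]=7 → slow++,fast++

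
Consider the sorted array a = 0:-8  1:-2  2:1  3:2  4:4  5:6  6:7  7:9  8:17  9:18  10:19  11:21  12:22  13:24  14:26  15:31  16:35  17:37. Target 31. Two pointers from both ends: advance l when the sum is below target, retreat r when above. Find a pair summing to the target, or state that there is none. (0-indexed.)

(7, 24)

[0,17] -8+37=29 <31 → l++
[1,17] -2+37=35 >31 → r--
[1,16] -2+35=33 >31 → r--
[1,15] -2+31=29 <31 → l++
[2,15] 1+31=32 >31 → r--
[2,14] 1+26=27 <31 → l++
[3,14] 2+26=28 <31 → l++
[4,14] 4+26=30 <31 → l++
[5,14] 6+26=32 >31 → r--
[5,13] 6+24=30 <31 → l++
[6,13] 7+24=31 → found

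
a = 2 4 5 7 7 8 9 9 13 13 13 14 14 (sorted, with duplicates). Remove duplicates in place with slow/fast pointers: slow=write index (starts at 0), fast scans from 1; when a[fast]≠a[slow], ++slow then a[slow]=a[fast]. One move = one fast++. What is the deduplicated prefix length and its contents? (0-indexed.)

length 8; prefix = [2, 4, 5, 7, 8, 9, 13, 14]

slow=0 fast=1: a[fast]=4≠a[slow]=2 write a[1]=4, slow++,fast++
slow=1 fast=2: a[fast]=5≠a[slow]=4 write a[2]=5, slow++,fast++
slow=2 fast=3: a[fast]=7≠a[slow]=5 write a[3]=7, slow++,fast++
slow=3 fast=4: a[fast]=7=a[slow] dup, fast++
slow=3 fast=5: a[fast]=8≠a[slow]=7 write a[4]=8, slow++,fast++
slow=4 fast=6: a[fast]=9≠a[slow]=8 write a[5]=9, slow++,fast++
slow=5 fast=7: a[fast]=9=a[slow] dup, fast++
slow=5 fast=8: a[fast]=13≠a[slow]=9 write a[6]=13, slow++,fast++
slow=6 fast=9: a[fast]=13=a[slow] dup, fast++
slow=6 fast=10: a[fast]=13=a[slow] dup, fast++
slow=6 fast=11: a[fast]=14≠a[slow]=13 write a[7]=14, slow++,fast++
slow=7 fast=12: a[fast]=14=a[slow] dup, fast++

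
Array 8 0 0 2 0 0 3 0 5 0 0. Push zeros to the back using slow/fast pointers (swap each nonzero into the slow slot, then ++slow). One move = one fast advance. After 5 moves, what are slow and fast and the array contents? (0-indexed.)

slow=0 fast=0: a[fast]=8≠0 swap→a[0]=8, slow++,fast++
slow=1 fast=1: a[fast]=0, fast++
slow=1 fast=2: a[fast]=0, fast++
slow=1 fast=3: a[fast]=2≠0 swap→a[1]=2, slow++,fast++
slow=2 fast=4: a[fast]=0, fast++

slow=2, fast=5, a=[8, 2, 0, 0, 0, 0, 3, 0, 5, 0, 0]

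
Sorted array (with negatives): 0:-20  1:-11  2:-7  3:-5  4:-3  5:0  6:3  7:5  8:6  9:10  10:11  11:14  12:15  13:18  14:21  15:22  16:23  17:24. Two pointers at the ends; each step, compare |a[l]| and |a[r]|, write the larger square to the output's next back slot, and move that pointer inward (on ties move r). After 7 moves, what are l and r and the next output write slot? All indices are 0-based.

l=1, r=11, next write slot=10

l=0 r=17: |-20|<=|24| out[17]=576, r--
l=0 r=16: |-20|<=|23| out[16]=529, r--
l=0 r=15: |-20|<=|22| out[15]=484, r--
l=0 r=14: |-20|<=|21| out[14]=441, r--
l=0 r=13: |-20|>|18| out[13]=400, l++
l=1 r=13: |-11|<=|18| out[12]=324, r--
l=1 r=12: |-11|<=|15| out[11]=225, r--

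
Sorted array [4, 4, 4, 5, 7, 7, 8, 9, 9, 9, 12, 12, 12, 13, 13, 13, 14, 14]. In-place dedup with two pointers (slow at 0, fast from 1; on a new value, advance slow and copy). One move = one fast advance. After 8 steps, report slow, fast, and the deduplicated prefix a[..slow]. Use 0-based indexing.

slow=4, fast=9, prefix=[4, 5, 7, 8, 9]

slow=0 fast=1: a[fast]=4=a[slow] dup, fast++
slow=0 fast=2: a[fast]=4=a[slow] dup, fast++
slow=0 fast=3: a[fast]=5≠a[slow]=4 write a[1]=5, slow++,fast++
slow=1 fast=4: a[fast]=7≠a[slow]=5 write a[2]=7, slow++,fast++
slow=2 fast=5: a[fast]=7=a[slow] dup, fast++
slow=2 fast=6: a[fast]=8≠a[slow]=7 write a[3]=8, slow++,fast++
slow=3 fast=7: a[fast]=9≠a[slow]=8 write a[4]=9, slow++,fast++
slow=4 fast=8: a[fast]=9=a[slow] dup, fast++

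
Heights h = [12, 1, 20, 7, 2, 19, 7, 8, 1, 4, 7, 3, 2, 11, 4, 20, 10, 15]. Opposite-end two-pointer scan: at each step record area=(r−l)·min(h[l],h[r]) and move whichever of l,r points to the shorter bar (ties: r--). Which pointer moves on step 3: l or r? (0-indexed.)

l=0 r=17: min(12,15)*17=204 best=204 *, l++
l=1 r=17: min(1,15)*16=16 best=204, l++
l=2 r=17: min(20,15)*15=225 best=225 *, r--

r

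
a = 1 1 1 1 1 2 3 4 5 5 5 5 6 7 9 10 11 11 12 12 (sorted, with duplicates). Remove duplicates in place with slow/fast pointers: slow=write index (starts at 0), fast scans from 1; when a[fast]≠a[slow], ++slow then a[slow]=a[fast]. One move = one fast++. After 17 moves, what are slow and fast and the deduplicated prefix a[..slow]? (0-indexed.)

slow=0 fast=1: a[fast]=1=a[slow] dup, fast++
slow=0 fast=2: a[fast]=1=a[slow] dup, fast++
slow=0 fast=3: a[fast]=1=a[slow] dup, fast++
slow=0 fast=4: a[fast]=1=a[slow] dup, fast++
slow=0 fast=5: a[fast]=2≠a[slow]=1 write a[1]=2, slow++,fast++
slow=1 fast=6: a[fast]=3≠a[slow]=2 write a[2]=3, slow++,fast++
slow=2 fast=7: a[fast]=4≠a[slow]=3 write a[3]=4, slow++,fast++
slow=3 fast=8: a[fast]=5≠a[slow]=4 write a[4]=5, slow++,fast++
slow=4 fast=9: a[fast]=5=a[slow] dup, fast++
slow=4 fast=10: a[fast]=5=a[slow] dup, fast++
slow=4 fast=11: a[fast]=5=a[slow] dup, fast++
slow=4 fast=12: a[fast]=6≠a[slow]=5 write a[5]=6, slow++,fast++
slow=5 fast=13: a[fast]=7≠a[slow]=6 write a[6]=7, slow++,fast++
slow=6 fast=14: a[fast]=9≠a[slow]=7 write a[7]=9, slow++,fast++
slow=7 fast=15: a[fast]=10≠a[slow]=9 write a[8]=10, slow++,fast++
slow=8 fast=16: a[fast]=11≠a[slow]=10 write a[9]=11, slow++,fast++
slow=9 fast=17: a[fast]=11=a[slow] dup, fast++

slow=9, fast=18, prefix=[1, 2, 3, 4, 5, 6, 7, 9, 10, 11]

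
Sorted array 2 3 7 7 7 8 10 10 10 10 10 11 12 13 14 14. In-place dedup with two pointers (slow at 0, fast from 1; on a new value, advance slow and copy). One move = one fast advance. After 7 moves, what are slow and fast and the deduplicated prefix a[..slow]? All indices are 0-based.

slow=4, fast=8, prefix=[2, 3, 7, 8, 10]

(s=0,f=1) a[fast]=3≠a[slow]=2 write a[1]=3 → slow++,fast++
(s=1,f=2) a[fast]=7≠a[slow]=3 write a[2]=7 → slow++,fast++
(s=2,f=3) a[fast]=7=a[slow] dup → fast++
(s=2,f=4) a[fast]=7=a[slow] dup → fast++
(s=2,f=5) a[fast]=8≠a[slow]=7 write a[3]=8 → slow++,fast++
(s=3,f=6) a[fast]=10≠a[slow]=8 write a[4]=10 → slow++,fast++
(s=4,f=7) a[fast]=10=a[slow] dup → fast++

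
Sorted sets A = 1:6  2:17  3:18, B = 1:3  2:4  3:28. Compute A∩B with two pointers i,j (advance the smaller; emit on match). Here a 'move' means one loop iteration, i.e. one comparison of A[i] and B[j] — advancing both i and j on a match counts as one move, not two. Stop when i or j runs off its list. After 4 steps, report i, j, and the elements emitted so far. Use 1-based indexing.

i=3, j=3, emitted=[]

[i=1,j=1] 6>3 → j++
[i=1,j=2] 6>4 → j++
[i=1,j=3] 6<28 → i++
[i=2,j=3] 17<28 → i++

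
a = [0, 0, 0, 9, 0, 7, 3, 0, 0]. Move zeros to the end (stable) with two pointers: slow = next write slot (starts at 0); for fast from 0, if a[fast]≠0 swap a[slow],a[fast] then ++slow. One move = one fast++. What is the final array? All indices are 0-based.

[9, 7, 3, 0, 0, 0, 0, 0, 0]

(s=0,f=0) a[fast]=0 → fast++
(s=0,f=1) a[fast]=0 → fast++
(s=0,f=2) a[fast]=0 → fast++
(s=0,f=3) a[fast]=9≠0 swap→a[0]=9 → slow++,fast++
(s=1,f=4) a[fast]=0 → fast++
(s=1,f=5) a[fast]=7≠0 swap→a[1]=7 → slow++,fast++
(s=2,f=6) a[fast]=3≠0 swap→a[2]=3 → slow++,fast++
(s=3,f=7) a[fast]=0 → fast++
(s=3,f=8) a[fast]=0 → fast++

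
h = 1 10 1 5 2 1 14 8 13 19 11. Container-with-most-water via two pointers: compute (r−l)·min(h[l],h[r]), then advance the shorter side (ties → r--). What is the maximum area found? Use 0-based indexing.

[0,10] min(1,11)*10=10 best=10 * → l++
[1,10] min(10,11)*9=90 best=90 * → l++
[2,10] min(1,11)*8=8 best=90 → l++
[3,10] min(5,11)*7=35 best=90 → l++
[4,10] min(2,11)*6=12 best=90 → l++
[5,10] min(1,11)*5=5 best=90 → l++
[6,10] min(14,11)*4=44 best=90 → r--
[6,9] min(14,19)*3=42 best=90 → l++
[7,9] min(8,19)*2=16 best=90 → l++
[8,9] min(13,19)*1=13 best=90 → l++

max area = 90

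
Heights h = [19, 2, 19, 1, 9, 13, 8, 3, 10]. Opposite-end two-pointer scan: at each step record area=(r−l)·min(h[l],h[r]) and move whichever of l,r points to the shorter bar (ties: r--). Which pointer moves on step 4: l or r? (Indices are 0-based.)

r

l=0 r=8: min(19,10)*8=80 best=80 *, r--
l=0 r=7: min(19,3)*7=21 best=80, r--
l=0 r=6: min(19,8)*6=48 best=80, r--
l=0 r=5: min(19,13)*5=65 best=80, r--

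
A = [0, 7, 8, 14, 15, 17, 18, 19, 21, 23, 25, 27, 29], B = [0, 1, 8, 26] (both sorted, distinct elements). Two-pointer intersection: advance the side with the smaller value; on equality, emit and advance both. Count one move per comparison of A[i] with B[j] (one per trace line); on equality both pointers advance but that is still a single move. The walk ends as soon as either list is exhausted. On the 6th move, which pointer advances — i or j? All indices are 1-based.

i

[i=1,j=1] 0==0 emit → i++,j++
[i=2,j=2] 7>1 → j++
[i=2,j=3] 7<8 → i++
[i=3,j=3] 8==8 emit → i++,j++
[i=4,j=4] 14<26 → i++
[i=5,j=4] 15<26 → i++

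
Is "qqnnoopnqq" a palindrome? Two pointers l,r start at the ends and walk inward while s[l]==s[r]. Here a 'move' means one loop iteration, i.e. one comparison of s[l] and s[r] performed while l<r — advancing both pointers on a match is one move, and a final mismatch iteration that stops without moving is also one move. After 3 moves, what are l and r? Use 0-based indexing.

l=3, r=6

[0,9] 'q'=='q' → l++,r--
[1,8] 'q'=='q' → l++,r--
[2,7] 'n'=='n' → l++,r--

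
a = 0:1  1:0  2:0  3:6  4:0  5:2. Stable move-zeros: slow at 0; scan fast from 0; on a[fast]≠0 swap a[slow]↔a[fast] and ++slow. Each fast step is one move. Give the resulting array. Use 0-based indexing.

slow=0 fast=0: a[fast]=1≠0 swap→a[0]=1, slow++,fast++
slow=1 fast=1: a[fast]=0, fast++
slow=1 fast=2: a[fast]=0, fast++
slow=1 fast=3: a[fast]=6≠0 swap→a[1]=6, slow++,fast++
slow=2 fast=4: a[fast]=0, fast++
slow=2 fast=5: a[fast]=2≠0 swap→a[2]=2, slow++,fast++

[1, 6, 2, 0, 0, 0]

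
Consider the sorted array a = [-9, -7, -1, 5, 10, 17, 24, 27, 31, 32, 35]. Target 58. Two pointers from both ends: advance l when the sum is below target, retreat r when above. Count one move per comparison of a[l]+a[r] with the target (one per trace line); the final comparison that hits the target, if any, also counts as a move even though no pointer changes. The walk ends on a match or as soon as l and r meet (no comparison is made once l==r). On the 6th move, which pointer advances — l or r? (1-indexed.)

[1,11] -9+35=26 <58 → l++
[2,11] -7+35=28 <58 → l++
[3,11] -1+35=34 <58 → l++
[4,11] 5+35=40 <58 → l++
[5,11] 10+35=45 <58 → l++
[6,11] 17+35=52 <58 → l++

l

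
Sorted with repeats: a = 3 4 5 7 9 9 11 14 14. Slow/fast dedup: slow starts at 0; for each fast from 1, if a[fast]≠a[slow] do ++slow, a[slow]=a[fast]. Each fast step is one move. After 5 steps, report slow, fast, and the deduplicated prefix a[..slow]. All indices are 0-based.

(s=0,f=1) a[fast]=4≠a[slow]=3 write a[1]=4 → slow++,fast++
(s=1,f=2) a[fast]=5≠a[slow]=4 write a[2]=5 → slow++,fast++
(s=2,f=3) a[fast]=7≠a[slow]=5 write a[3]=7 → slow++,fast++
(s=3,f=4) a[fast]=9≠a[slow]=7 write a[4]=9 → slow++,fast++
(s=4,f=5) a[fast]=9=a[slow] dup → fast++

slow=4, fast=6, prefix=[3, 4, 5, 7, 9]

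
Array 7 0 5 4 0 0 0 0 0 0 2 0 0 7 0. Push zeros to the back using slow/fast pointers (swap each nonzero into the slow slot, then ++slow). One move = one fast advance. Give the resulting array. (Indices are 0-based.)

[7, 5, 4, 2, 7, 0, 0, 0, 0, 0, 0, 0, 0, 0, 0]

(s=0,f=0) a[fast]=7≠0 swap→a[0]=7 → slow++,fast++
(s=1,f=1) a[fast]=0 → fast++
(s=1,f=2) a[fast]=5≠0 swap→a[1]=5 → slow++,fast++
(s=2,f=3) a[fast]=4≠0 swap→a[2]=4 → slow++,fast++
(s=3,f=4) a[fast]=0 → fast++
(s=3,f=5) a[fast]=0 → fast++
(s=3,f=6) a[fast]=0 → fast++
(s=3,f=7) a[fast]=0 → fast++
(s=3,f=8) a[fast]=0 → fast++
(s=3,f=9) a[fast]=0 → fast++
(s=3,f=10) a[fast]=2≠0 swap→a[3]=2 → slow++,fast++
(s=4,f=11) a[fast]=0 → fast++
(s=4,f=12) a[fast]=0 → fast++
(s=4,f=13) a[fast]=7≠0 swap→a[4]=7 → slow++,fast++
(s=5,f=14) a[fast]=0 → fast++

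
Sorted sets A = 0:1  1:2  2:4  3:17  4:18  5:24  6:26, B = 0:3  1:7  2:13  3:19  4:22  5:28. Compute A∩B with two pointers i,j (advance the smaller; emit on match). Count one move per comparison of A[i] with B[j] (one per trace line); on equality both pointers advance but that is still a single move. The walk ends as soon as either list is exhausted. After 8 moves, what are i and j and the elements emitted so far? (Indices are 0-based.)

i=0 j=0: 1<3, i++
i=1 j=0: 2<3, i++
i=2 j=0: 4>3, j++
i=2 j=1: 4<7, i++
i=3 j=1: 17>7, j++
i=3 j=2: 17>13, j++
i=3 j=3: 17<19, i++
i=4 j=3: 18<19, i++

i=5, j=3, emitted=[]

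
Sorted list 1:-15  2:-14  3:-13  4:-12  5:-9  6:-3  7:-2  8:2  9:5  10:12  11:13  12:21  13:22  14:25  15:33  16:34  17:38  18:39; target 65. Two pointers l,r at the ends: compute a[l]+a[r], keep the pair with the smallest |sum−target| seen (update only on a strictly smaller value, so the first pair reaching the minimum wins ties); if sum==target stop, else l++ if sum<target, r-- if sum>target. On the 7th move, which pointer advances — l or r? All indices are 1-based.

[1,18] -15+39=24 d=41 * → l++
[2,18] -14+39=25 d=40 * → l++
[3,18] -13+39=26 d=39 * → l++
[4,18] -12+39=27 d=38 * → l++
[5,18] -9+39=30 d=35 * → l++
[6,18] -3+39=36 d=29 * → l++
[7,18] -2+39=37 d=28 * → l++

l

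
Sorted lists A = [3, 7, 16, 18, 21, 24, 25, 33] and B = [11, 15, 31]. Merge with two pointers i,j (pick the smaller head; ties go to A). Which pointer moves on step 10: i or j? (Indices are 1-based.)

i=1 j=1: A[i]=3<=B[j]=11 take 3, i++
i=2 j=1: A[i]=7<=B[j]=11 take 7, i++
i=3 j=1: A[i]=16>B[j]=11 take 11, j++
i=3 j=2: A[i]=16>B[j]=15 take 15, j++
i=3 j=3: A[i]=16<=B[j]=31 take 16, i++
i=4 j=3: A[i]=18<=B[j]=31 take 18, i++
i=5 j=3: A[i]=21<=B[j]=31 take 21, i++
i=6 j=3: A[i]=24<=B[j]=31 take 24, i++
i=7 j=3: A[i]=25<=B[j]=31 take 25, i++
i=8 j=3: A[i]=33>B[j]=31 take 31, j++

j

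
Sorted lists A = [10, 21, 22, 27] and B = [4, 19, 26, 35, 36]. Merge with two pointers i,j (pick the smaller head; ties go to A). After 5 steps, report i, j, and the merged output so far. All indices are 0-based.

i=0 j=0: A[i]=10>B[j]=4 take 4, j++
i=0 j=1: A[i]=10<=B[j]=19 take 10, i++
i=1 j=1: A[i]=21>B[j]=19 take 19, j++
i=1 j=2: A[i]=21<=B[j]=26 take 21, i++
i=2 j=2: A[i]=22<=B[j]=26 take 22, i++

i=3, j=2, merged so far=[4, 10, 19, 21, 22]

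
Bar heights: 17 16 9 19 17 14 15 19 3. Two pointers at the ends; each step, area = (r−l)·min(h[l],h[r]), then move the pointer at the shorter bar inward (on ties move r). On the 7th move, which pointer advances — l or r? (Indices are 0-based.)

r

l=0 r=8: min(17,3)*8=24 best=24 *, r--
l=0 r=7: min(17,19)*7=119 best=119 *, l++
l=1 r=7: min(16,19)*6=96 best=119, l++
l=2 r=7: min(9,19)*5=45 best=119, l++
l=3 r=7: min(19,19)*4=76 best=119, r--
l=3 r=6: min(19,15)*3=45 best=119, r--
l=3 r=5: min(19,14)*2=28 best=119, r--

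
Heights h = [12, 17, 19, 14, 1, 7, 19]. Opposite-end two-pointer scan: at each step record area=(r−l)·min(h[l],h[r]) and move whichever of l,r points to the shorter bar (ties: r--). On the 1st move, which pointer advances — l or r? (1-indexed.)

l

[1,7] min(12,19)*6=72 best=72 * → l++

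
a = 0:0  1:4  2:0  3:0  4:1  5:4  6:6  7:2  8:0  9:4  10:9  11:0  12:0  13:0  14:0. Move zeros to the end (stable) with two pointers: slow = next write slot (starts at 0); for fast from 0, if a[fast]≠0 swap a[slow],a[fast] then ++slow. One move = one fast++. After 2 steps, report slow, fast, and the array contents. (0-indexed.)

(s=0,f=0) a[fast]=0 → fast++
(s=0,f=1) a[fast]=4≠0 swap→a[0]=4 → slow++,fast++

slow=1, fast=2, a=[4, 0, 0, 0, 1, 4, 6, 2, 0, 4, 9, 0, 0, 0, 0]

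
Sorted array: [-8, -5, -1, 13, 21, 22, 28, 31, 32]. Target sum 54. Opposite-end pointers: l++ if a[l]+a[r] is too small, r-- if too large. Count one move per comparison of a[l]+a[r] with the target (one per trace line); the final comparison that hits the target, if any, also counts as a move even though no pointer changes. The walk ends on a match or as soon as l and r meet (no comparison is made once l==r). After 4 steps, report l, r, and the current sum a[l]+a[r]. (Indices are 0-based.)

[0,8] -8+32=24 <54 → l++
[1,8] -5+32=27 <54 → l++
[2,8] -1+32=31 <54 → l++
[3,8] 13+32=45 <54 → l++

l=4, r=8, sum=53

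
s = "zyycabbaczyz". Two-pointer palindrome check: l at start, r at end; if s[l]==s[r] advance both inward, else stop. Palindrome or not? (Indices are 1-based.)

not a palindrome (mismatch at 3,10)

l=1 r=12: 'z'=='z', l++,r--
l=2 r=11: 'y'=='y', l++,r--
l=3 r=10: 'y'!='z', stop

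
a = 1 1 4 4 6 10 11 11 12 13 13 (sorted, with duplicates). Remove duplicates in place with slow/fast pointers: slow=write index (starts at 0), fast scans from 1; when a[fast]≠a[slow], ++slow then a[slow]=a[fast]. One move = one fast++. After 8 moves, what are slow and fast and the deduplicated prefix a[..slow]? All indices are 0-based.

slow=5, fast=9, prefix=[1, 4, 6, 10, 11, 12]

(s=0,f=1) a[fast]=1=a[slow] dup → fast++
(s=0,f=2) a[fast]=4≠a[slow]=1 write a[1]=4 → slow++,fast++
(s=1,f=3) a[fast]=4=a[slow] dup → fast++
(s=1,f=4) a[fast]=6≠a[slow]=4 write a[2]=6 → slow++,fast++
(s=2,f=5) a[fast]=10≠a[slow]=6 write a[3]=10 → slow++,fast++
(s=3,f=6) a[fast]=11≠a[slow]=10 write a[4]=11 → slow++,fast++
(s=4,f=7) a[fast]=11=a[slow] dup → fast++
(s=4,f=8) a[fast]=12≠a[slow]=11 write a[5]=12 → slow++,fast++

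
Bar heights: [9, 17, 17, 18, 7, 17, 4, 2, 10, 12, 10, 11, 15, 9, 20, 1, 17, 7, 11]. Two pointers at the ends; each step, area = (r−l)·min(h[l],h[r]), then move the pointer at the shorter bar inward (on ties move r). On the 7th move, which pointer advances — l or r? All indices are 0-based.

l

[0,18] min(9,11)*18=162 best=162 * → l++
[1,18] min(17,11)*17=187 best=187 * → r--
[1,17] min(17,7)*16=112 best=187 → r--
[1,16] min(17,17)*15=255 best=255 * → r--
[1,15] min(17,1)*14=14 best=255 → r--
[1,14] min(17,20)*13=221 best=255 → l++
[2,14] min(17,20)*12=204 best=255 → l++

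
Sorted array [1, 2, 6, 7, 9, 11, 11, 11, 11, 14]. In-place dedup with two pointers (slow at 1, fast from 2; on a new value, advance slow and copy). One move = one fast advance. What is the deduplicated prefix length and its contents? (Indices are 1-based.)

slow=1 fast=2: a[fast]=2≠a[slow]=1 write a[2]=2, slow++,fast++
slow=2 fast=3: a[fast]=6≠a[slow]=2 write a[3]=6, slow++,fast++
slow=3 fast=4: a[fast]=7≠a[slow]=6 write a[4]=7, slow++,fast++
slow=4 fast=5: a[fast]=9≠a[slow]=7 write a[5]=9, slow++,fast++
slow=5 fast=6: a[fast]=11≠a[slow]=9 write a[6]=11, slow++,fast++
slow=6 fast=7: a[fast]=11=a[slow] dup, fast++
slow=6 fast=8: a[fast]=11=a[slow] dup, fast++
slow=6 fast=9: a[fast]=11=a[slow] dup, fast++
slow=6 fast=10: a[fast]=14≠a[slow]=11 write a[7]=14, slow++,fast++

length 7; prefix = [1, 2, 6, 7, 9, 11, 14]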